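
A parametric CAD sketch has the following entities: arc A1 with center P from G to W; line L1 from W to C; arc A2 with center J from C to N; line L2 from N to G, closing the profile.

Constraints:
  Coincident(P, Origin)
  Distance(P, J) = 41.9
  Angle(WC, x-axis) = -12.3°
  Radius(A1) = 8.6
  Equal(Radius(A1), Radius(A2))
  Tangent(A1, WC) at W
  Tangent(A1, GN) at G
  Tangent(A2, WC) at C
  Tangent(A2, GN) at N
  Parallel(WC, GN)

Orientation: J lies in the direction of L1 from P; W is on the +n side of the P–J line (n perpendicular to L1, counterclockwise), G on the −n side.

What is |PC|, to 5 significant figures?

42.773

The slot axis is L1's direction at -12.3°, so u = (cos -12.3°, sin -12.3°) = (0.97705, -0.21303) and n = (−sin -12.3°, cos -12.3°) = (0.21303, 0.97705). P is at the origin and J lies 41.9 along u from P, so J = 41.9·u = (40.938, -8.9260). Tangency of A1 to both parallel lines with radius 8.6 puts W and G at P ± 8.6·n: W = (1.8321, 8.4026), G = (-1.8321, -8.4026). Equal radii place C and N the same way about J: C = J + 8.6·n = (42.770, -0.52338), N = J − 8.6·n = (39.106, -17.329). Then |PC| = |C − P| = 42.773.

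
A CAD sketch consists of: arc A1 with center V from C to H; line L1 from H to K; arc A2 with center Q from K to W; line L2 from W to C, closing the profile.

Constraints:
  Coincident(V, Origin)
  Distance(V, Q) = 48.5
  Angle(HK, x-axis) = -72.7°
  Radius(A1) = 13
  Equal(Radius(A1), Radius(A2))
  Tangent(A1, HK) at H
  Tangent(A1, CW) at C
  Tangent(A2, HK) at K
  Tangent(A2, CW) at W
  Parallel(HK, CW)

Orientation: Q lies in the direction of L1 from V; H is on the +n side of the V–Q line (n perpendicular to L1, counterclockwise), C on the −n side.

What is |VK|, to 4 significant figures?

50.21

Tangency of A1 to both parallel lines with radius 13.0 puts H and C at V ± 13.0·n: H = (12.41, 3.866), C = (-12.41, -3.866). Equal radii place K and W the same way about Q: K = Q + 13.0·n = (26.83, -42.44), W = Q − 13.0·n = (2.011, -50.17). Then |VK| = |K − V| = 50.21.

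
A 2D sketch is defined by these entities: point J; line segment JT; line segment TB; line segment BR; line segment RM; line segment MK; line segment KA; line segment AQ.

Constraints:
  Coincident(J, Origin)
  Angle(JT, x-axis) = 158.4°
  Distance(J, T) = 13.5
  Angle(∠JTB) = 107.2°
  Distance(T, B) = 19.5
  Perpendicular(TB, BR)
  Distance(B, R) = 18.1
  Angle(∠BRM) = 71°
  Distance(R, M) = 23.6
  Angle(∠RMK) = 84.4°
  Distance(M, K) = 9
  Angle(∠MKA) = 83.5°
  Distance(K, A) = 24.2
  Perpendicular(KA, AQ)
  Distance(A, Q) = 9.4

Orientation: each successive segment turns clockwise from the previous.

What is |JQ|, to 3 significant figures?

23.0

∠MKA = 83.5° gives KA at 54.5° from the x-axis; with |KA| = 24.2, A = (3.80, 25.4). The perpendicularity gives AQ at right angles to KA, so AQ runs at -35.5°; with |AQ| = 9.4, Q = (11.5, 20.0). Then |JQ| = |Q − J| = 23.0.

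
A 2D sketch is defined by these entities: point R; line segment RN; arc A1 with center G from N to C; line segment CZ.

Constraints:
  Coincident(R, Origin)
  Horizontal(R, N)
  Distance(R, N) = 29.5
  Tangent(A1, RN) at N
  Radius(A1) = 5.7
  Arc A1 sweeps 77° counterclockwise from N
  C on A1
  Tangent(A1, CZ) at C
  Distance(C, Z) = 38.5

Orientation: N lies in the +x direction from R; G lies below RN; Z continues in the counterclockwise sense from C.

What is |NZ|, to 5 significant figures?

44.275

R is at the origin; R and N share the same y with |RN| = 29.5 and N on the +x side, so N = (29.500, 0.0000). Since A1 is tangent to RN there, GN ⟂ RN, so G = N + (0, -5.7) = (29.500, -5.7000). On A1, N sits at bearing 90° from G; a 77° counterclockwise sweep puts C at bearing 167°, so C = G + 5.7·(cos 167°, sin 167°) = (23.946, -4.4178). A1 meets CZ tangentially, so GC is at right angles to CZ, so CZ runs along (−sin 167°, cos 167°); with |CZ| = 38.5, Z = (15.285, -41.931). Then |NZ| = |Z − N| = 44.275.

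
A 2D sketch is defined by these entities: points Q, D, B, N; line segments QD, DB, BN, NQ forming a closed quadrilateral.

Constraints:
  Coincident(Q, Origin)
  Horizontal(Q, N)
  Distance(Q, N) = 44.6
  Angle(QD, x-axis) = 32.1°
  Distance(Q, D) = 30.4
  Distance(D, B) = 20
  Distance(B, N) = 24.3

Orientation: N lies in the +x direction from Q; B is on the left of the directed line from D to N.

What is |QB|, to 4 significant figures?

50.28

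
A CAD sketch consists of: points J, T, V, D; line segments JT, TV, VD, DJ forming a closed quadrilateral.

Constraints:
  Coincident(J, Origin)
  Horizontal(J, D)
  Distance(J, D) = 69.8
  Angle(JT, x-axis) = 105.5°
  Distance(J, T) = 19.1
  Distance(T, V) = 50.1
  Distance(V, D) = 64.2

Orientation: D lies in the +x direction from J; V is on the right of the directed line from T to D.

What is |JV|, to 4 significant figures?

31.11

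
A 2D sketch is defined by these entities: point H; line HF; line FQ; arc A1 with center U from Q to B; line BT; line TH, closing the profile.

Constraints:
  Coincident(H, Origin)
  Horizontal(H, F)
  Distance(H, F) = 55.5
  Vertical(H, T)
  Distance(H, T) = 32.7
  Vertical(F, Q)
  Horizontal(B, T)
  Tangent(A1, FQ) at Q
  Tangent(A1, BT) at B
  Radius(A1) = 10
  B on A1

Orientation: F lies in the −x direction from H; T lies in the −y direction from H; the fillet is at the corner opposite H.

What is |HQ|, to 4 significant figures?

59.96

The virtual corner opposite H is at (-55.50, -32.70). Tangency of A1 to FQ means the radius UQ is perpendicular to FQ and the tangent condition forces UB to be normal to BT, with radius 10.0, so the center U sits 10.0 in from both sides at U = (-45.50, -22.70). That places the tangent points at Q = (-55.50, -22.70) on FQ and B = (-45.50, -32.70) on BT. Then |HQ| = |Q − H| = 59.96.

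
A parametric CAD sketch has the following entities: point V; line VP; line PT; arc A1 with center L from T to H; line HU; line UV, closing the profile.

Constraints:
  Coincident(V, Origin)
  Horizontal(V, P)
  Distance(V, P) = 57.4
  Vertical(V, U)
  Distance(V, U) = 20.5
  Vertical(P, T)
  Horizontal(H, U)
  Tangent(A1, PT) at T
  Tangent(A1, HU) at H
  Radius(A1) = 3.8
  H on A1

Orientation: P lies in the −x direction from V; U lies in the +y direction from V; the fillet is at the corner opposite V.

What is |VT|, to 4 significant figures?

59.78

V is at the origin; V and P share the same y with |VP| = 57.4 and P on the −x side, so P = (-57.40, 0.000). VU is vertical with |VU| = 20.5 and U on the +y side, so U = (0.000, 20.50). The virtual corner opposite V is at (-57.40, 20.50). Since A1 is tangent to PT there, LT ⟂ PT and the tangent condition forces LH to be normal to HU, with radius 3.8, so the center L sits 3.8 in from both sides at L = (-53.60, 16.70). That places the tangent points at T = (-57.40, 16.70) on PT and H = (-53.60, 20.50) on HU. Then |VT| = |T − V| = 59.78.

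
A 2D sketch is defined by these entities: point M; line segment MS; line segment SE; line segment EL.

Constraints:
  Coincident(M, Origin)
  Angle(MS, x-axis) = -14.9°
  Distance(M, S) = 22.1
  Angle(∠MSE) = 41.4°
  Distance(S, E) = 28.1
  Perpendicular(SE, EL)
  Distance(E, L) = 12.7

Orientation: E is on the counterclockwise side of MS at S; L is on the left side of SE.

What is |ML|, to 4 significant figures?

11.68

M is at the origin; MS runs at -14.9° with length 22.1, so S = 22.1·(cos -14.9°, sin -14.9°) = (21.36, -5.683). ∠MSE = 41.4°, so SE runs at -14.9° + (180° − 41.4°) = 123.7° from the x-axis; with |SE| = 28.1, E = S + 28.1·(cos 123.7°, sin 123.7°) = (5.766, 17.70). SE is perpendicular to EL; with |EL| = 12.7 on the left of SE, L = E + 12.7·(-0.8320, -0.5548) = (-4.800, 10.65). Then |ML| = |L − M| = 11.68.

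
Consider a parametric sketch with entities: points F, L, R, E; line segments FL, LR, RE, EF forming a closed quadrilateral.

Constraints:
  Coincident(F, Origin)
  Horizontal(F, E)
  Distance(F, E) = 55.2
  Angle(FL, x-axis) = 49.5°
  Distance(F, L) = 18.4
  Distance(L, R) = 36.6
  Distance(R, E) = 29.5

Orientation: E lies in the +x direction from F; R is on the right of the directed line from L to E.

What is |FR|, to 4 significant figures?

35.59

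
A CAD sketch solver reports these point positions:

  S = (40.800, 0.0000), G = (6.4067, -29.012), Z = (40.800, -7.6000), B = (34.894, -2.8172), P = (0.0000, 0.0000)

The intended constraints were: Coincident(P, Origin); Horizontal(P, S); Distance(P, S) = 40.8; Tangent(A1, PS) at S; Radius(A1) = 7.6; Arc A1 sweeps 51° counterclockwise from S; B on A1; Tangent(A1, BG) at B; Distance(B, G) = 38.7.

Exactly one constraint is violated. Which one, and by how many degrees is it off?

Tangent(A1, BG) at B — off by 8.40°.

P = (0.00, 0.00) ✓; P.y = 0.00, S.y = 0.00 ✓; |PS| = 40.80 ✓; ∠(ZS, SP) = 90.00° ✓; |ZS| = 7.600 ✓; bearing(Z→B) − bearing(Z→S) = 51.00° ✓; |ZB| = 7.600 ✓; ∠(ZB, BG) = 98.40° ✗; |BG| = 38.70 ✓.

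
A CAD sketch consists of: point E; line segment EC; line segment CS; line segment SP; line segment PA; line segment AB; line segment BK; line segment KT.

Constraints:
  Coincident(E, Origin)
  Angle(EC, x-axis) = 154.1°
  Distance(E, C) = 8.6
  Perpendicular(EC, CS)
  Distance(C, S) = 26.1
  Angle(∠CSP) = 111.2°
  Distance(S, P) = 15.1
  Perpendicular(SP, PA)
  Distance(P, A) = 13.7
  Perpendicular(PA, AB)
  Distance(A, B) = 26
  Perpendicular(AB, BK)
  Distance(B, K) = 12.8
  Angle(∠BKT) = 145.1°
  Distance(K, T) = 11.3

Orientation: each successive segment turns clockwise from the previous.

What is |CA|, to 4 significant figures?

26.74

E is at the origin; EC runs at 154.1° with length 8.6, so C = (-7.736, 3.756). EC is perpendicular to CS, so CS runs at 64.10°; with |CS| = 26.1, S = (3.664, 27.23). ∠CSP = 111.2° gives SP at -4.700° from the x-axis; with |SP| = 15.1, P = (18.71, 26.00). SP ⟂ PA, so PA runs at -94.70°; with |PA| = 13.7, A = (17.59, 12.34). Then |CA| = |A − C| = 26.74.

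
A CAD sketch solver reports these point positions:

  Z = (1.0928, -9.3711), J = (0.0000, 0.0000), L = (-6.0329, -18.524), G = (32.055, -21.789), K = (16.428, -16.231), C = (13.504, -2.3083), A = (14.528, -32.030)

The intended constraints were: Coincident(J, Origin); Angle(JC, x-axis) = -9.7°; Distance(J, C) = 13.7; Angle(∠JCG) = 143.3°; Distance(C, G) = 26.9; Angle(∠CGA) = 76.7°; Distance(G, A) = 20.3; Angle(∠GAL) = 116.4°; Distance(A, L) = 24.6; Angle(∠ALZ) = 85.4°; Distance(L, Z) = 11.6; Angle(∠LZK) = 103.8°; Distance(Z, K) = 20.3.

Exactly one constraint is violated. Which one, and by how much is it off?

Distance(Z, K) = 20.3 — off by 3.50.

J = (0.00, 0.00) ✓; JC at -9.700° ✓; |JC| = 13.70 ✓; ∠JCG = 143.3° ✓; |CG| = 26.90 ✓; ∠CGA = 76.70° ✓; |GA| = 20.30 ✓; ∠GAL = 116.4° ✓; |AL| = 24.60 ✓; ∠ALZ = 85.40° ✓; |LZ| = 11.60 ✓; ∠LZK = 103.8° ✓; |ZK| = 16.80 ✗.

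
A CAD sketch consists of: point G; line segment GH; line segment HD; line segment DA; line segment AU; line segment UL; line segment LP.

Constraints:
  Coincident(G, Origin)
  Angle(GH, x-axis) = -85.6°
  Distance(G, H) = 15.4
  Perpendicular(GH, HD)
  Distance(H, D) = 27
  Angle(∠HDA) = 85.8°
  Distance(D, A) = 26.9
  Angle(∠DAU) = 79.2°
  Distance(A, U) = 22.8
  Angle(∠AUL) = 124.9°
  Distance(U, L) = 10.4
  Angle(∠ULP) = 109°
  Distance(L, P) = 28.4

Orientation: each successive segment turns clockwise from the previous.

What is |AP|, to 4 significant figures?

33.69

∠AUL = 124.9° gives UL at -65.70° from the x-axis; with |UL| = 10.4, L = (0.8578, -4.199). ∠ULP = 109.0° gives LP at -136.7° from the x-axis; with |LP| = 28.4, P = (-19.81, -23.68). Then |AP| = |P − A| = 33.69.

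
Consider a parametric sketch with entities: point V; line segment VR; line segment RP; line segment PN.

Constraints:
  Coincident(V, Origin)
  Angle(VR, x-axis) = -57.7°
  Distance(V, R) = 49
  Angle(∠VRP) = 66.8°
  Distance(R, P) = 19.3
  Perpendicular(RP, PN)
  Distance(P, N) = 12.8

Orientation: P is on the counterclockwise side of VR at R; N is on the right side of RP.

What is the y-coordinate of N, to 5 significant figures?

-32.762

V is at the origin; VR runs at -57.7° with length 49.0, so R = 49.0·(cos -57.7°, sin -57.7°) = (26.183, -41.418). ∠VRP = 66.8°, so RP runs at -57.7° + (180° − 66.8°) = 55.500° from the x-axis; with |RP| = 19.3, P = R + 19.3·(cos 55.500°, sin 55.500°) = (37.115, -25.512). RP ⟂ PN; with |PN| = 12.8 on the right of RP, N = P + 12.8·(0.82413, -0.56641) = (47.664, -32.762). So N.y = -32.762.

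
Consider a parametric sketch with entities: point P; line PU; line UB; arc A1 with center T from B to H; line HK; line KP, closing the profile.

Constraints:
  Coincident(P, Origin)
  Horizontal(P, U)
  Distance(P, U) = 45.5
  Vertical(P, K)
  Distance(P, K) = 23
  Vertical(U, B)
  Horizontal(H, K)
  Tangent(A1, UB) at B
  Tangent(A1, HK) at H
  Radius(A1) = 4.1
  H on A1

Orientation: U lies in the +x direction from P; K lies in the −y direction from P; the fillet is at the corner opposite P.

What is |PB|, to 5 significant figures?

49.269

P is at the origin; P and U share the same y with |PU| = 45.5 and U on the +x side, so U = (45.500, 0.0000). P and K share the same x with |PK| = 23.0 and K on the −y side, so K = (0.0000, -23.000). The virtual corner opposite P is at (45.500, -23.000). Since A1 is tangent to UB there, TB ⟂ UB and tangency of A1 to HK means the radius TH is perpendicular to HK, with radius 4.1, so the center T sits 4.1 in from both sides at T = (41.400, -18.900). That places the tangent points at B = (45.500, -18.900) on UB and H = (41.400, -23.000) on HK. Then |PB| = |B − P| = 49.269.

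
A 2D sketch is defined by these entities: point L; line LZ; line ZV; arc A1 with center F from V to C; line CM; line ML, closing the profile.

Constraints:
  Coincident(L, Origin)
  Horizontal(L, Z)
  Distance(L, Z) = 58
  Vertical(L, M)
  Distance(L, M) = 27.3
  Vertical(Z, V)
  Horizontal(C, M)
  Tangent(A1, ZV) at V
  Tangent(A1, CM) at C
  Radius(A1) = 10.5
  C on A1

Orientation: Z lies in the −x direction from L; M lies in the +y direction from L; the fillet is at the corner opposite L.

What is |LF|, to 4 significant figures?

50.38

L is at the origin; LZ is horizontal with |LZ| = 58.0 and Z on the −x side, so Z = (-58.00, 0.000). L and M share the same x with |LM| = 27.3 and M on the +y side, so M = (0.000, 27.30). The virtual corner opposite L is at (-58.00, 27.30). Tangency of A1 to ZV means the radius FV is perpendicular to ZV and the tangent condition forces FC to be normal to CM, with radius 10.5, so the center F sits 10.5 in from both sides at F = (-47.50, 16.80). Then |LF| = |F − L| = 50.38.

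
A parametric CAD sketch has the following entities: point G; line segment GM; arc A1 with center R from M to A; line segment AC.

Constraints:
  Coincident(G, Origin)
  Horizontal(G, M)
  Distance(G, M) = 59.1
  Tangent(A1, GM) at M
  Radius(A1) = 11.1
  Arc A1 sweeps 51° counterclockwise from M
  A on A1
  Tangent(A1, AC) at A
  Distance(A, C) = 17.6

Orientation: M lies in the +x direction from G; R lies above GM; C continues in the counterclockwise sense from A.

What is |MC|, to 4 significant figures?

26.55

On A1, M sits at bearing -90° from R; a 51° counterclockwise sweep puts A at bearing -39°, so A = R + 11.1·(cos -39°, sin -39°) = (67.73, 4.115). Tangency of A1 to AC means the radius RA is perpendicular to AC, so AC runs along (−sin -39°, cos -39°); with |AC| = 17.6, C = (78.80, 17.79). Then |MC| = |C − M| = 26.55.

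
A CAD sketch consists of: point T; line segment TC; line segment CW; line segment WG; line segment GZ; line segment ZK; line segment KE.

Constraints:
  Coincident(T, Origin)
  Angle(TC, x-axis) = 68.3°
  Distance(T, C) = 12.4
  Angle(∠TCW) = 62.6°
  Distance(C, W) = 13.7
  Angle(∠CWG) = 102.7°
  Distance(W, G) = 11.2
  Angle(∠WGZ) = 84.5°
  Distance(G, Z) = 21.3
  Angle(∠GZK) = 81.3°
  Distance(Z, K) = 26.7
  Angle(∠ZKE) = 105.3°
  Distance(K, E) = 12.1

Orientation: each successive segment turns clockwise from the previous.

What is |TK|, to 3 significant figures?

26.1

∠WGZ = 84.5° gives GZ at 138° from the x-axis; with |GZ| = 21.3, Z = (-8.95, 6.38). ∠GZK = 81.3° gives ZK at 39.4° from the x-axis; with |ZK| = 26.7, K = (11.7, 23.3). Then |TK| = |K − T| = 26.1.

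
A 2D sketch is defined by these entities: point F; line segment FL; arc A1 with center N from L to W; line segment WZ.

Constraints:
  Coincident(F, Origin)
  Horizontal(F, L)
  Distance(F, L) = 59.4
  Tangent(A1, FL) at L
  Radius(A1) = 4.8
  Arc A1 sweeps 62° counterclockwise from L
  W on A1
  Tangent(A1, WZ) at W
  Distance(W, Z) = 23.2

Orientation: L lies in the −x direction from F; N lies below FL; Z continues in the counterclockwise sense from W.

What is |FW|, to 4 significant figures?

63.69

Tangency of A1 to FL means the radius NL is perpendicular to FL, so N = L + (0, -4.8) = (-59.40, -4.800). On A1, L sits at bearing 90° from N; a 62° counterclockwise sweep puts W at bearing 152°, so W = N + 4.8·(cos 152°, sin 152°) = (-63.64, -2.547). Then |FW| = |W − F| = 63.69.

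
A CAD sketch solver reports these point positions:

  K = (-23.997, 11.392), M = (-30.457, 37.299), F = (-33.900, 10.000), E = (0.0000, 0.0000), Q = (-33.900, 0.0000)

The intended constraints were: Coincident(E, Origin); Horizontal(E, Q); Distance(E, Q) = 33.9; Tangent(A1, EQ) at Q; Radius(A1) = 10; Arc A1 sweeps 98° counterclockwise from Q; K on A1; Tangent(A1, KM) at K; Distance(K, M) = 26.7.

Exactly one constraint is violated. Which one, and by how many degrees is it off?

Tangent(A1, KM) at K — off by 6.00°.

E = (0.00, 0.00) ✓; E.y = 0.00, Q.y = 0.00 ✓; |EQ| = 33.90 ✓; ∠(FQ, QE) = 90.00° ✓; |FQ| = 10.00 ✓; bearing(F→K) − bearing(F→Q) = 98.00° ✓; |FK| = 10.00 ✓; ∠(FK, KM) = 84.00° ✗; |KM| = 26.70 ✓.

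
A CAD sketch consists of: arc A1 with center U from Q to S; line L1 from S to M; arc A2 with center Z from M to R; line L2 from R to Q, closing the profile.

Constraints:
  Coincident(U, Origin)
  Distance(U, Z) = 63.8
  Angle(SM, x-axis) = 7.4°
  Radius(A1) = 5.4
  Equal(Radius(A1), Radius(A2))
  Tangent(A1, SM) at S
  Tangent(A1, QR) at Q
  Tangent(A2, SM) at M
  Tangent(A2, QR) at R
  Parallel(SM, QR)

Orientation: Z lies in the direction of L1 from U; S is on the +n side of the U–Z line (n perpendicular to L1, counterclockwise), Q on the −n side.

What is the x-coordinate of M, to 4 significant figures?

62.57

The slot axis is L1's direction at 7.4°, so u = (cos 7.4°, sin 7.4°) = (0.9917, 0.1288) and n = (−sin 7.4°, cos 7.4°) = (-0.1288, 0.9917). U is at the origin and Z lies 63.8 along u from U, so Z = 63.8·u = (63.27, 8.217). Tangency of A1 to both parallel lines with radius 5.4 puts S and Q at U ± 5.4·n: S = (-0.6955, 5.355), Q = (0.6955, -5.355). Equal radii place M and R the same way about Z: M = Z + 5.4·n = (62.57, 13.57), R = Z − 5.4·n = (63.96, 2.862). So M.x = 62.57.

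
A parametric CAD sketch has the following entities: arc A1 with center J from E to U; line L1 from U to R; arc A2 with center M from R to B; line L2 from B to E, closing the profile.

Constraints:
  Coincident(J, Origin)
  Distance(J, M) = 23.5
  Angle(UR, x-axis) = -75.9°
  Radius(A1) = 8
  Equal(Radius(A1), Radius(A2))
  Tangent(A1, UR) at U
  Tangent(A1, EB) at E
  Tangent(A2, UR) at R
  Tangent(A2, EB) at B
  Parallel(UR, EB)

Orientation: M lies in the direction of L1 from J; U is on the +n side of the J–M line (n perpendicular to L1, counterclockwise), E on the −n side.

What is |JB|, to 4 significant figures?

24.82

The slot axis is L1's direction at -75.9°, so u = (cos -75.9°, sin -75.9°) = (0.2436, -0.9699) and n = (−sin -75.9°, cos -75.9°) = (0.9699, 0.2436). J is at the origin and M lies 23.5 along u from J, so M = 23.5·u = (5.725, -22.79). Tangency of A1 to both parallel lines with radius 8.0 puts U and E at J ± 8.0·n: U = (7.759, 1.949), E = (-7.759, -1.949). Equal radii place R and B the same way about M: R = M + 8.0·n = (13.48, -20.84), B = M − 8.0·n = (-2.034, -24.74). Then |JB| = |B − J| = 24.82.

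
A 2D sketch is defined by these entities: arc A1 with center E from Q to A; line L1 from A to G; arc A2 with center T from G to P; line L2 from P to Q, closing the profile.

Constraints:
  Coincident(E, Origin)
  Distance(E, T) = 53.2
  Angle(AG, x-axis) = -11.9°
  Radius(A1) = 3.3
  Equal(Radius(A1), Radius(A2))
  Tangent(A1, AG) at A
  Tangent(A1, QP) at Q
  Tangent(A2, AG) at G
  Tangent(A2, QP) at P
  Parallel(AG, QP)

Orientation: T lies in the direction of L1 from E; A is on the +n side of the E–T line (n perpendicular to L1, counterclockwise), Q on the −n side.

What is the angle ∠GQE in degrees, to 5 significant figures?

82.928°

The slot axis is L1's direction at -11.9°, so u = (cos -11.9°, sin -11.9°) = (0.97851, -0.20620) and n = (−sin -11.9°, cos -11.9°) = (0.20620, 0.97851). E is at the origin and T lies 53.2 along u from E, so T = 53.2·u = (52.057, -10.970). Tangency of A1 to both parallel lines with radius 3.3 puts A and Q at E ± 3.3·n: A = (0.68047, 3.2291), Q = (-0.68047, -3.2291). Equal radii place G and P the same way about T: G = T + 3.3·n = (52.737, -7.7410), P = T − 3.3·n = (51.376, -14.199). Then cos ∠GQE = QG·QE / (|QG||QE|), giving 82.928°.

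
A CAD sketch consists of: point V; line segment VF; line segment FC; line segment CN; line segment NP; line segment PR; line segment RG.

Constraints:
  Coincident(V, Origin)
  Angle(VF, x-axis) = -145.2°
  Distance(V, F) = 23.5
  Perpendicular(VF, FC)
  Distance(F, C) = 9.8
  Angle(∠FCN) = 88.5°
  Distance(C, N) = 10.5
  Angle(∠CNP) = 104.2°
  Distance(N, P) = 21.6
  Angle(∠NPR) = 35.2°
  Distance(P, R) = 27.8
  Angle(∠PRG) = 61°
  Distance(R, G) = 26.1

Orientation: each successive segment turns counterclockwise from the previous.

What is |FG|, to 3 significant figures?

24.8

V is at the origin; VF runs at -145.2° with length 23.5, so F = (-19.3, -13.4). VF is perpendicular to FC, so FC runs at -55.2°; with |FC| = 9.8, C = (-13.7, -21.5). ∠FCN = 88.5° gives CN at 36.3° from the x-axis; with |CN| = 10.5, N = (-5.24, -15.2). ∠CNP = 104.2° gives NP at 112° from the x-axis; with |NP| = 21.6, P = (-13.4, 4.77). ∠NPR = 35.2° gives PR at -103° from the x-axis; with |PR| = 27.8, R = (-19.7, -22.3). ∠PRG = 61.0° gives RG at 15.9° from the x-axis; with |RG| = 26.1, G = (5.43, -15.2). Then |FG| = |G − F| = 24.8.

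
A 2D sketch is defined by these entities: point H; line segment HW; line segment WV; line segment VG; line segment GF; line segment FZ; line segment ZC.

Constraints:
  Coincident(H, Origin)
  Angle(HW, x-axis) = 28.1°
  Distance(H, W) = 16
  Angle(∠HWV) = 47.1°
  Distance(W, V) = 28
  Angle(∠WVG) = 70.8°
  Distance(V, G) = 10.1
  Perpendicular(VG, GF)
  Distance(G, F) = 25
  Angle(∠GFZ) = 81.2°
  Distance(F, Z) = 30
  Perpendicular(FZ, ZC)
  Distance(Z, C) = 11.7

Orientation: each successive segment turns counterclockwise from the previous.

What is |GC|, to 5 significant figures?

29.228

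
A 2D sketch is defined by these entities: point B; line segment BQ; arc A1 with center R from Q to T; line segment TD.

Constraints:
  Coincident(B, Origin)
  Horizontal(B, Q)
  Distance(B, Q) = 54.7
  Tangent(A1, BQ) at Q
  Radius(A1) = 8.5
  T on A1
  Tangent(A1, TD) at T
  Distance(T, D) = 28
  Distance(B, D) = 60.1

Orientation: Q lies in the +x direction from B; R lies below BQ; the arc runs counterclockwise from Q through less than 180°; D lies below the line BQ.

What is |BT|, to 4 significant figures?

47.05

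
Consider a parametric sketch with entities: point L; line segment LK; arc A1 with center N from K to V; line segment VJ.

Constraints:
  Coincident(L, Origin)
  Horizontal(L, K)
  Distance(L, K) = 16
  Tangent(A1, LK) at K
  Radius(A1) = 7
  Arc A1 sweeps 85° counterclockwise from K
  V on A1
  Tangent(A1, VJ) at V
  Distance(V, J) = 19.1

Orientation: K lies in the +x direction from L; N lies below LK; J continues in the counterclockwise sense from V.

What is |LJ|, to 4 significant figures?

26.46

L is at the origin; LK is horizontal with |LK| = 16.0 and K on the +x side, so K = (16.00, 0.000). The tangent condition forces NK to be normal to LK, so N = K + (0, -7) = (16.00, -7.000). On A1, K sits at bearing 90° from N; an 85° counterclockwise sweep puts V at bearing 175°, so V = N + 7.0·(cos 175°, sin 175°) = (9.027, -6.390). A1 meets VJ tangentially, so NV is at right angles to VJ, so VJ runs along (−sin 175°, cos 175°); with |VJ| = 19.1, J = (7.362, -25.42). Then |LJ| = |J − L| = 26.46.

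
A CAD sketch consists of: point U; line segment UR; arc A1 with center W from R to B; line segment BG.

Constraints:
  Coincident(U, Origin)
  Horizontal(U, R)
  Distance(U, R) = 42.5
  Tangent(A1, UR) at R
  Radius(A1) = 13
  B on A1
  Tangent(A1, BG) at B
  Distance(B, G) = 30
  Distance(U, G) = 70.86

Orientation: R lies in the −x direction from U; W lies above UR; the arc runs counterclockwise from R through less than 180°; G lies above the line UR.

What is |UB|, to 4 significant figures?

40.98

Checks: |WB| = 13.00 ✓; ∠(WB, BG) = 90.00° ✓; |BG| = 30.00 ✓; |UG| = 70.86 ✓.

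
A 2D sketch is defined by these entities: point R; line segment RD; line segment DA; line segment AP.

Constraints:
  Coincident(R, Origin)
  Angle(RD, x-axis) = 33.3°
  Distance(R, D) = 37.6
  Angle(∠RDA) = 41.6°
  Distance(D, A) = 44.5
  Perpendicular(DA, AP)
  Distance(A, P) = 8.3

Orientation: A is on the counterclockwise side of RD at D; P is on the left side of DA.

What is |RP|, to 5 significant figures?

23.368

∠RDA = 41.6°, so DA runs at 33.3° + (180° − 41.6°) = 171.70° from the x-axis; with |DA| = 44.5, A = D + 44.5·(cos 171.70°, sin 171.70°) = (-12.608, 27.067). DA ⟂ AP; with |AP| = 8.3 on the left of DA, P = A + 8.3·(-0.14436, -0.98953) = (-13.806, 18.854). Then |RP| = |P − R| = 23.368.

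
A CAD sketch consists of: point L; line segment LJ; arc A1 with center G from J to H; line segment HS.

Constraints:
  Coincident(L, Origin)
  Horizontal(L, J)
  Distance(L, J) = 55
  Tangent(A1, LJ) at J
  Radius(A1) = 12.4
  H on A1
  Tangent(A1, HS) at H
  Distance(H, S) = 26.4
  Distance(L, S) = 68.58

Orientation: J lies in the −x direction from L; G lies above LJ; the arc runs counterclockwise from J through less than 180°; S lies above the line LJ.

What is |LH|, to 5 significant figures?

47.070

L is at the origin; LJ is horizontal with |LJ| = 55.0 and J on the −x side, so J = (-55.000, 0.0000). A1 meets LJ tangentially, so GJ is at right angles to LJ, so G = J + (0, 12.4) = (-55.000, 12.400). Since GH ⟂ HS (tangency), |GS| = √(12.4² + 26.4²) = 29.167 regardless of where H sits on A1. So S lies on both circle(L, 68.58) and circle(G, 29.167); the above-LJ intersection is S = (-54.550, 41.564). H is the foot of the tangent from S: H = (-43.696, 17.498).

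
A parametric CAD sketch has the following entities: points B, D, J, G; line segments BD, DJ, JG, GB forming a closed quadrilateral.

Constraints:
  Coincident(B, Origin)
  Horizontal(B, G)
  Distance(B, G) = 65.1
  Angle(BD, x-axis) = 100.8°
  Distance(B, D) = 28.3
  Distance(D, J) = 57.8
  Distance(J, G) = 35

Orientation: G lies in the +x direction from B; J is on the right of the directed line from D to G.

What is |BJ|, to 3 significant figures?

36.7

Checks: |DJ| = 57.80 ✓; |JG| = 35.00 ✓.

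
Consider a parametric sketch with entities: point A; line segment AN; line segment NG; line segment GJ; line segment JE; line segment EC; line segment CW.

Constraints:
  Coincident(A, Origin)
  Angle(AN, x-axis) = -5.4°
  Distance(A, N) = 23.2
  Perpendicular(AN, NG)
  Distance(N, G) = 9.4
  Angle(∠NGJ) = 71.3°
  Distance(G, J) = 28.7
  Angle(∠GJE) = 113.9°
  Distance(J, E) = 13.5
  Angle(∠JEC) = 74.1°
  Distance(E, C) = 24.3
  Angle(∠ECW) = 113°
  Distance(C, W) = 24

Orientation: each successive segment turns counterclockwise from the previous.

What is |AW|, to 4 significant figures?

27.97

∠JEC = 74.1° gives EC at 5.300° from the x-axis; with |EC| = 24.3, C = (17.76, -10.45). ∠ECW = 113.0° gives CW at 72.30° from the x-axis; with |CW| = 24.0, W = (25.06, 12.41). Then |AW| = |W − A| = 27.97.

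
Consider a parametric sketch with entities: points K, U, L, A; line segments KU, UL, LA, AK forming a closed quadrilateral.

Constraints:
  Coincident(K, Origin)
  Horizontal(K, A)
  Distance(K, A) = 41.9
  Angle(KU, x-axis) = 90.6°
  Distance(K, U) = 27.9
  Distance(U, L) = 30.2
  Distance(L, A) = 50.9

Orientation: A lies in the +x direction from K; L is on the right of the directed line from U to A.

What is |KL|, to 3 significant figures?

9.05

Checks: |UL| = 30.20 ✓; |LA| = 50.90 ✓.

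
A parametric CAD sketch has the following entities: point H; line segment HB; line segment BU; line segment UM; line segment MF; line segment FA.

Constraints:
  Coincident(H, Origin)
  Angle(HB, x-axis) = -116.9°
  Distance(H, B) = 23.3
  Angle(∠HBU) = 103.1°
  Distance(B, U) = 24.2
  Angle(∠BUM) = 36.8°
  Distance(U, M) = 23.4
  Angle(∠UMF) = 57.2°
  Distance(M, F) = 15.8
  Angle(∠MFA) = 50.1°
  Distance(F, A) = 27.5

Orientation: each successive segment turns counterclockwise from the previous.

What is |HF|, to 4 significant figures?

26.27

∠BUM = 36.8° gives UM at 103.2° from the x-axis; with |UM| = 23.4, M = (2.653, -13.55). ∠UMF = 57.2° gives MF at -134.0° from the x-axis; with |MF| = 15.8, F = (-8.322, -24.92). Then |HF| = |F − H| = 26.27.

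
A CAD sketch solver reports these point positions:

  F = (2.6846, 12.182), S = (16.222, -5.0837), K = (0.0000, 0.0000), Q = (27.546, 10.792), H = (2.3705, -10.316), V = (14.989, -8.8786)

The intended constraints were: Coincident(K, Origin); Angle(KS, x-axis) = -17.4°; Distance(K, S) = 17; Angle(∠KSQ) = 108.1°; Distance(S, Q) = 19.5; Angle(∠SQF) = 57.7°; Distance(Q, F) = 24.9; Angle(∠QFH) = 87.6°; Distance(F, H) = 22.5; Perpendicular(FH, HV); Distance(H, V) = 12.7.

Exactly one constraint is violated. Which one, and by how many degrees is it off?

Perpendicular(FH, HV) — off by 7.30°.

K = (0.00, 0.00) ✓; KS at -17.40° ✓; |KS| = 17.00 ✓; ∠KSQ = 108.1° ✓; |SQ| = 19.50 ✓; ∠SQF = 57.70° ✓; |QF| = 24.90 ✓; ∠QFH = 87.60° ✓; |FH| = 22.50 ✓; ∠(FH, HV) = 97.30° ✗; |HV| = 12.70 ✓.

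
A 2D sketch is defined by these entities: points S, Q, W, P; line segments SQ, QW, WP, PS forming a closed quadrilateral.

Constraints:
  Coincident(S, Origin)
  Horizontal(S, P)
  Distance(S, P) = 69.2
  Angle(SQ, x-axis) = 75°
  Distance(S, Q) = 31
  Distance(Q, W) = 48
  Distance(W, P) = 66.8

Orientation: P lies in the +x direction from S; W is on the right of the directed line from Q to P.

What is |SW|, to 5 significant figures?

18.597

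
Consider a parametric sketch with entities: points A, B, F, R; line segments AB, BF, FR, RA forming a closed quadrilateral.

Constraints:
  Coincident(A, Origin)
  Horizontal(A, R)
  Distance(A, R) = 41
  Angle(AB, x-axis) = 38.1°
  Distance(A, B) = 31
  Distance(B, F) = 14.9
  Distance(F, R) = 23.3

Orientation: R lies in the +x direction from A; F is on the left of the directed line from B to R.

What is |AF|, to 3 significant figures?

45.1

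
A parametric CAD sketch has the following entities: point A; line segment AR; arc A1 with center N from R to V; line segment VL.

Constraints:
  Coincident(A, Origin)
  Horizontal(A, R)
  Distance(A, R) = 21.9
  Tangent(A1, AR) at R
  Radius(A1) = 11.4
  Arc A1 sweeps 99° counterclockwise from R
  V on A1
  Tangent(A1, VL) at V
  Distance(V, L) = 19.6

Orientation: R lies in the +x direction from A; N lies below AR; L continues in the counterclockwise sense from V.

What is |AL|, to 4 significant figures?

35.31

A is at the origin; AR is horizontal with |AR| = 21.9 and R on the +x side, so R = (21.90, 0.000). Since A1 is tangent to AR there, NR ⟂ AR, so N = R + (0, -11.4) = (21.90, -11.40). On A1, R sits at bearing 90° from N; a 99° counterclockwise sweep puts V at bearing 189°, so V = N + 11.4·(cos 189°, sin 189°) = (10.64, -13.18). Tangency of A1 to VL means the radius NV is perpendicular to VL, so VL runs along (−sin 189°, cos 189°); with |VL| = 19.6, L = (13.71, -32.54). Then |AL| = |L − A| = 35.31.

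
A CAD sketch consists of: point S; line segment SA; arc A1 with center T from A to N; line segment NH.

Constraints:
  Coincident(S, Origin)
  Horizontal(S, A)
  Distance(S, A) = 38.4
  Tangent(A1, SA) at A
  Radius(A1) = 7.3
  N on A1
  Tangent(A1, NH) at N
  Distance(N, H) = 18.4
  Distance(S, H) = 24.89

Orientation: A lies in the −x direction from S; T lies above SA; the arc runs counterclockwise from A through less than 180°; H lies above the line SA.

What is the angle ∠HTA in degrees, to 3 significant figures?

112°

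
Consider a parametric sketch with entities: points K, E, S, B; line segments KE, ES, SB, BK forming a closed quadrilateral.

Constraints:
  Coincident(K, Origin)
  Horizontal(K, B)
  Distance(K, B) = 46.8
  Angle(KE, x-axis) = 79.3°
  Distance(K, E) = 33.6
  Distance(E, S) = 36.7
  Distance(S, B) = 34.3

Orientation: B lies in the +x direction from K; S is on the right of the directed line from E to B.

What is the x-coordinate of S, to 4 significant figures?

12.64

K is at the origin; KB is horizontal with |KB| = 46.8 and B in +x, so B = (46.8, 0). KE runs at 79.3° with |KE| = 33.6, so E = (6.238, 33.02). S is determined by |ES| = 36.7 and |SB| = 34.3 together: it lies at the intersection of circle(E, 36.7) and circle(B, 34.3). With |EB| = 52.30, the foot of the radical line on EB is 27.78 from E and the perpendicular offset is √(36.7² − 27.78²) = 23.98. Taking the right-of-EB solution: S = (12.64, -3.121).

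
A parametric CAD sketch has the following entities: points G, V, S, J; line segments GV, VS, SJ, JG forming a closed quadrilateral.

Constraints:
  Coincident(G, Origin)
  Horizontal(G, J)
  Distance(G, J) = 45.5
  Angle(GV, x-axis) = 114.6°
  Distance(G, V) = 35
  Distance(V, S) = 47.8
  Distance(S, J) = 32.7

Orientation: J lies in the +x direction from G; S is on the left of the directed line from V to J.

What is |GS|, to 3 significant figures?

45.0

Checks: |VS| = 47.80 ✓; |SJ| = 32.70 ✓.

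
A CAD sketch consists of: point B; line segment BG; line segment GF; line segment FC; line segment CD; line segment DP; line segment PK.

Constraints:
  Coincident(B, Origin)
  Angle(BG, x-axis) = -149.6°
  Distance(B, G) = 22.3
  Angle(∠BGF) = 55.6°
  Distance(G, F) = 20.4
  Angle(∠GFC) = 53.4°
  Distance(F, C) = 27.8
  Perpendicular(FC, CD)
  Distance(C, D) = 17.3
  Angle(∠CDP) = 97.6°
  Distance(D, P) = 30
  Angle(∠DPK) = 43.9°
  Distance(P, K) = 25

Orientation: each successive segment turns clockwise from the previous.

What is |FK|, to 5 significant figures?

13.732

B is at the origin; BG runs at -149.6° with length 22.3, so G = (-19.234, -11.285). ∠BGF = 55.6° gives GF at 86.000° from the x-axis; with |GF| = 20.4, F = (-17.811, 9.0658). ∠GFC = 53.4° gives FC at -40.600° from the x-axis; with |FC| = 27.8, C = (3.2967, -9.0258). The perpendicularity gives CD at right angles to FC, so CD runs at -130.60°; with |CD| = 17.3, D = (-7.9617, -22.161). ∠CDP = 97.6° gives DP at 147.00° from the x-axis; with |DP| = 30.0, P = (-33.122, -5.8220). ∠DPK = 43.9° gives PK at 10.900° from the x-axis; with |PK| = 25.0, K = (-8.5728, -1.0946). Then |FK| = |K − F| = 13.732.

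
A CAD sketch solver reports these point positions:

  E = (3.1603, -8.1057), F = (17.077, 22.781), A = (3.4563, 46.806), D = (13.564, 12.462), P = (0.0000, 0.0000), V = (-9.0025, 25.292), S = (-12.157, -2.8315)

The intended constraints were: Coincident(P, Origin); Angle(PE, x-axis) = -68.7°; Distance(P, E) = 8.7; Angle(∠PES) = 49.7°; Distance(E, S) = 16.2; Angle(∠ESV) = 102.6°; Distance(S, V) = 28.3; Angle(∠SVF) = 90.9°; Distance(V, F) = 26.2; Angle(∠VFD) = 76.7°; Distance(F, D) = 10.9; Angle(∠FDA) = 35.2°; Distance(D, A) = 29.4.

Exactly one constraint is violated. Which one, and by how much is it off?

Distance(D, A) = 29.4 — off by 6.40.

P = (0.00, 0.00) ✓; PE at -68.70° ✓; |PE| = 8.700 ✓; ∠PES = 49.70° ✓; |ES| = 16.20 ✓; ∠ESV = 102.6° ✓; |SV| = 28.30 ✓; ∠SVF = 90.90° ✓; |VF| = 26.20 ✓; ∠VFD = 76.70° ✓; |FD| = 10.90 ✓; ∠FDA = 35.20° ✓; |DA| = 35.80 ✗.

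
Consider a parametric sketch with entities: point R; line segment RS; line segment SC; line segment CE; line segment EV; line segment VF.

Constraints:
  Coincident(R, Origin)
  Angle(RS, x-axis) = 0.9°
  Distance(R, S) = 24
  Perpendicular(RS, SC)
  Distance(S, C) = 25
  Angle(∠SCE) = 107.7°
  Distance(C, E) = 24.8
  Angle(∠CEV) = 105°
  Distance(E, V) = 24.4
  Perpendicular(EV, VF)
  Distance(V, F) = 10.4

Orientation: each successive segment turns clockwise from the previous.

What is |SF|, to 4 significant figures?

28.77

∠CEV = 105.0° gives EV at 123.6° from the x-axis; with |EV| = 24.4, V = (-12.62, -12.21). EV ⟂ VF, so VF runs at 33.60°; with |VF| = 10.4, F = (-3.955, -6.452). Then |SF| = |F − S| = 28.77.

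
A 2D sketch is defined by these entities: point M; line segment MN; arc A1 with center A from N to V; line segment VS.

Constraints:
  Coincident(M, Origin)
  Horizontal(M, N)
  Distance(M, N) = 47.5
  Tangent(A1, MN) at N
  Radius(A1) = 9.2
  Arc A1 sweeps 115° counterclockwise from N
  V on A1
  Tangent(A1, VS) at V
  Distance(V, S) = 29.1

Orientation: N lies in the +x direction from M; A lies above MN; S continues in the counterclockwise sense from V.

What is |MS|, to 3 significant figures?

58.8

M is at the origin; M and N share the same y with |MN| = 47.5 and N on the +x side, so N = (47.5, 0.00). Since A1 is tangent to MN there, AN ⟂ MN, so A = N + (0, 9.2) = (47.5, 9.20). On A1, N sits at bearing -90° from A; a 115° counterclockwise sweep puts V at bearing 25°, so V = A + 9.2·(cos 25°, sin 25°) = (55.8, 13.1). The tangent condition forces AV to be normal to VS, so VS runs along (−sin 25°, cos 25°); with |VS| = 29.1, S = (43.5, 39.5). Then |MS| = |S − M| = 58.8.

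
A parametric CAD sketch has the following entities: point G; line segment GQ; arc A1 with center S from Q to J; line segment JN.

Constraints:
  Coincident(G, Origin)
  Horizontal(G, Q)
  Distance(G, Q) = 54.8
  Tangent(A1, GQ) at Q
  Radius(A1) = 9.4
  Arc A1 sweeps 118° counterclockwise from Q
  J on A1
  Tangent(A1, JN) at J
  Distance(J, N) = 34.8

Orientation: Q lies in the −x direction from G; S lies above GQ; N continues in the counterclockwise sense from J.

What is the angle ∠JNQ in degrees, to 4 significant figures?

17.77°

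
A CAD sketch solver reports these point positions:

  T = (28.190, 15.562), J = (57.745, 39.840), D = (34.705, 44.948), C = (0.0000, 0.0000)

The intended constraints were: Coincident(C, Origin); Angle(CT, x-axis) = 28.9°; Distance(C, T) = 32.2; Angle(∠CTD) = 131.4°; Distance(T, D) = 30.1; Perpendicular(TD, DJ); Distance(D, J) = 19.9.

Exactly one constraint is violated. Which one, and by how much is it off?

Distance(D, J) = 19.9 — off by 3.70.

C = (0.00, 0.00) ✓; CT at 28.90° ✓; |CT| = 32.20 ✓; ∠CTD = 131.4° ✓; |TD| = 30.10 ✓; ∠(TD, DJ) = 90.00° ✓; |DJ| = 23.60 ✗.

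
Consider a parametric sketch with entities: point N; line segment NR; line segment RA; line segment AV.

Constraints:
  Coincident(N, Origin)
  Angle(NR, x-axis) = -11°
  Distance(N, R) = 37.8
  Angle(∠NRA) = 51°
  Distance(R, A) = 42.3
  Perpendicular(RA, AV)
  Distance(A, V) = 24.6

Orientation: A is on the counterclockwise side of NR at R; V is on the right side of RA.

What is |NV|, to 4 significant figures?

57.06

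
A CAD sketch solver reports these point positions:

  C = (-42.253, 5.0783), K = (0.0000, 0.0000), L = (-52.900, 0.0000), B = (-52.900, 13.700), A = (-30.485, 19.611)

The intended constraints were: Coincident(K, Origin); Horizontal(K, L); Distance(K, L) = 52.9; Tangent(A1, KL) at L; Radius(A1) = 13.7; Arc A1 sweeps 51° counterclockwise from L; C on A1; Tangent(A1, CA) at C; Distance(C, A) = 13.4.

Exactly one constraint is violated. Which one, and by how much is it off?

Distance(C, A) = 13.4 — off by 5.30.

K = (0.00, 0.00) ✓; K.y = 0.00, L.y = 0.00 ✓; |KL| = 52.90 ✓; ∠(BL, LK) = 90.00° ✓; |BL| = 13.70 ✓; bearing(B→C) − bearing(B→L) = 51.00° ✓; |BC| = 13.70 ✓; ∠(BC, CA) = 90.00° ✓; |CA| = 18.70 ✗.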